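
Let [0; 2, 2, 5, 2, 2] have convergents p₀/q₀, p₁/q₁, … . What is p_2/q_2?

Using pₖ = aₖpₖ₋₁ + pₖ₋₂, qₖ = aₖqₖ₋₁ + qₖ₋₂ (with p₋₁=1, p₋₂=0, q₋₁=0, q₋₂=1):
  k=0: a=0, p=0, q=1
  k=1: a=2, p=1, q=2
  k=2: a=2, p=2, q=5

2/5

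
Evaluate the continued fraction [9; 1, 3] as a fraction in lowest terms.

Using pₖ = aₖpₖ₋₁ + pₖ₋₂ and qₖ = aₖqₖ₋₁ + qₖ₋₂:
  k=0: a=9, p=9, q=1
  k=1: a=1, p=10, q=1
  k=2: a=3, p=39, q=4

39/4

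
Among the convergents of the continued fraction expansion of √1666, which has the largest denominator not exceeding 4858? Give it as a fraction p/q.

√1666 = [40; 1, 4, 2, 4, 1, 80, …] (period length 6).
Convergents:
  p_0/q_0 = 40/1
  p_1/q_1 = 41/1
  p_2/q_2 = 204/5
  p_3/q_3 = 449/11
  p_4/q_4 = 2000/49
  p_5/q_5 = 2449/60
  p_6/q_6 = 197920/4849
  p_7/q_7 = 200369/4909
q_6 = 4849 ≤ 4858 < 4909 = q_7, so the answer is 197920/4849.

197920/4849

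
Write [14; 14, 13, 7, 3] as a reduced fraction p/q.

Fold from the inside: start with 3/1.
  7 + 1/3 = 22/3
  13 + 3/22 = 289/22
  14 + 22/289 = 4068/289
  14 + 289/4068 = 57241/4068

57241/4068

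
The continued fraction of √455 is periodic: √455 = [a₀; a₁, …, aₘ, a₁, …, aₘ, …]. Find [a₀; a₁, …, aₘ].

a₀ = ⌊√455⌋ = 21.
With m₀=0, d₀=1 and mₖ₊₁ = dₖaₖ − mₖ, dₖ₊₁ = (n − mₖ₊₁²)/dₖ, aₖ₊₁ = ⌊(a₀+mₖ₊₁)/dₖ₊₁⌋:
  k=1: m=21, d=14, a=3
  k=2: m=21, d=1, a=42
d=1 and a=2a₀=42 at k=2, so the next step gives (m, d) = (21, 14) again — its k=1 value — and the period has length 2.

[21; 3, 42]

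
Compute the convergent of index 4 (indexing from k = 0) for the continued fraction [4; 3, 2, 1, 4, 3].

202/47

Using pₖ = aₖpₖ₋₁ + pₖ₋₂, qₖ = aₖqₖ₋₁ + qₖ₋₂ (with p₋₁=1, p₋₂=0, q₋₁=0, q₋₂=1):
  k=0: a=4, p=4, q=1
  k=1: a=3, p=13, q=3
  k=2: a=2, p=30, q=7
  k=3: a=1, p=43, q=10
  k=4: a=4, p=202, q=47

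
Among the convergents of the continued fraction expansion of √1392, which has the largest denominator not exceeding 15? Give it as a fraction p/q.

√1392 = [37; 3, 4, 3, 74, …] (period length 4).
Convergents:
  p_0/q_0 = 37/1
  p_1/q_1 = 112/3
  p_2/q_2 = 485/13
  p_3/q_3 = 1567/42
q_2 = 13 ≤ 15 < 42 = q_3, so the answer is 485/13.

485/13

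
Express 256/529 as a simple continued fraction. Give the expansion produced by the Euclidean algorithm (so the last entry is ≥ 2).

[0; 2, 15, 17]

256 = 0·529 + 256
529 = 2·256 + 17
256 = 15·17 + 1
17 = 17·1 + 0  (stop)
So 256/529 = [0; 2, 15, 17].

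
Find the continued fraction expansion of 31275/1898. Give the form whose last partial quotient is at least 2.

[16; 2, 10, 1, 3, 1, 16]

31275 = 16·1898 + 907
1898 = 2·907 + 84
907 = 10·84 + 67
84 = 1·67 + 17
67 = 3·17 + 16
17 = 1·16 + 1
16 = 16·1 + 0  (stop)
So 31275/1898 = [16; 2, 10, 1, 3, 1, 16].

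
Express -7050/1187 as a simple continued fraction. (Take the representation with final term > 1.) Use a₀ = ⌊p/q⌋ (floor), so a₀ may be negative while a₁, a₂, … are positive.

-7050 = -6×1187 + 72
1187 = 16×72 + 35
72 = 2×35 + 2
35 = 17×2 + 1
2 = 2×1 + 0  (stop)
So -7050/1187 = [-6; 16, 2, 17, 2].

[-6; 16, 2, 17, 2]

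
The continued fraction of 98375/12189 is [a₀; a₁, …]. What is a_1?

98375 = 8·12189 + 863   →  a_0 = 8
12189 = 14·863 + 107   →  a_1 = 14

14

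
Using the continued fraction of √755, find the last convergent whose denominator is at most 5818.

√755 = [27; 2, 10, 2, 54, …] (period length 4).
Convergents:
  p_0/q_0 = 27/1
  p_1/q_1 = 55/2
  p_2/q_2 = 577/21
  p_3/q_3 = 1209/44
  p_4/q_4 = 65863/2397
  p_5/q_5 = 132935/4838
  p_6/q_6 = 1395213/50777
q_5 = 4838 ≤ 5818 < 50777 = q_6, so the answer is 132935/4838.

132935/4838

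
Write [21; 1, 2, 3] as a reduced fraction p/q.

Fold from the inside: start with 3/1.
  2 + 1/3 = 7/3
  1 + 3/7 = 10/7
  21 + 7/10 = 217/10

217/10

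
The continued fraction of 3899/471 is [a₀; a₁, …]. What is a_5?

8

3899 = 8·471 + 131   →  a_0 = 8
471 = 3·131 + 78   →  a_1 = 3
131 = 1·78 + 53   →  a_2 = 1
78 = 1·53 + 25   →  a_3 = 1
53 = 2·25 + 3   →  a_4 = 2
25 = 8·3 + 1   →  a_5 = 8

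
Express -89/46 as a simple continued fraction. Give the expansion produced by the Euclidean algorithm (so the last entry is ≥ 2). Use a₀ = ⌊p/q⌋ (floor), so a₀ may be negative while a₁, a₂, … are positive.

-89 = -2*46 + 3
46 = 15*3 + 1
3 = 3*1 + 0  (stop)
So -89/46 = [-2; 15, 3].

[-2; 15, 3]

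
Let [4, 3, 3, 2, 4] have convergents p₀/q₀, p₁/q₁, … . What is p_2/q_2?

Using pₖ = aₖpₖ₋₁ + pₖ₋₂, qₖ = aₖqₖ₋₁ + qₖ₋₂ (with p₋₁=1, p₋₂=0, q₋₁=0, q₋₂=1):
  k=0: a=4, p=4, q=1
  k=1: a=3, p=13, q=3
  k=2: a=3, p=43, q=10

43/10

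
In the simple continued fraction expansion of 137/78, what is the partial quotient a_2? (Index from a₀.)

3

137 = 1·78 + 59   →  a_0 = 1
78 = 1·59 + 19   →  a_1 = 1
59 = 3·19 + 2   →  a_2 = 3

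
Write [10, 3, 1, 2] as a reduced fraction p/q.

Fold from the inside: start with 2/1.
  1 + 1/2 = 3/2
  3 + 2/3 = 11/3
  10 + 3/11 = 113/11

113/11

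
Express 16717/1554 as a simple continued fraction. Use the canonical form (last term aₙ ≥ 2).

16717 = 10×1554 + 1177
1554 = 1×1177 + 377
1177 = 3×377 + 46
377 = 8×46 + 9
46 = 5×9 + 1
9 = 9×1 + 0  (stop)
So 16717/1554 = [10; 1, 3, 8, 5, 9].

[10; 1, 3, 8, 5, 9]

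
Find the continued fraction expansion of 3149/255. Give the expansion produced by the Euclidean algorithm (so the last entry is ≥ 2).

3149 = 12×255 + 89
255 = 2×89 + 77
89 = 1×77 + 12
77 = 6×12 + 5
12 = 2×5 + 2
5 = 2×2 + 1
2 = 2×1 + 0  (stop)
So 3149/255 = [12; 2, 1, 6, 2, 2, 2].

[12; 2, 1, 6, 2, 2, 2]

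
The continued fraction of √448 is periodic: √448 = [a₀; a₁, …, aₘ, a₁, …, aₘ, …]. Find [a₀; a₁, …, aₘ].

a₀ = ⌊√448⌋ = 21.
With m₀=0, d₀=1 and mₖ₊₁ = dₖaₖ − mₖ, dₖ₊₁ = (n − mₖ₊₁²)/dₖ, aₖ₊₁ = ⌊(a₀+mₖ₊₁)/dₖ₊₁⌋:
  k=1: m=21, d=7, a=6
  k=2: m=21, d=1, a=42
d=1 and a=2a₀=42 at k=2, so the next step gives (m, d) = (21, 7) again — its k=1 value — and the period has length 2.

[21; 6, 42]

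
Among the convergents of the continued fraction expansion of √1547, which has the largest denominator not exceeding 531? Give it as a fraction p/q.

9243/235

√1547 = [39; 3, 78, …] (period length 2).
Convergents:
  p_0/q_0 = 39/1
  p_1/q_1 = 118/3
  p_2/q_2 = 9243/235
  p_3/q_3 = 27847/708
q_2 = 235 ≤ 531 < 708 = q_3, so the answer is 9243/235.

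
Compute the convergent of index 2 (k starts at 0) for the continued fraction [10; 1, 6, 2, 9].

Using pₖ = aₖpₖ₋₁ + pₖ₋₂, qₖ = aₖqₖ₋₁ + qₖ₋₂ (with p₋₁=1, p₋₂=0, q₋₁=0, q₋₂=1):
  k=0: a=10, p=10, q=1
  k=1: a=1, p=11, q=1
  k=2: a=6, p=76, q=7

76/7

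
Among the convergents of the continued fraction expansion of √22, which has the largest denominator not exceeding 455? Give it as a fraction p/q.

1909/407

√22 = [4; 1, 2, 4, 2, 1, 8, …] (period length 6).
Convergents:
  p_0/q_0 = 4/1
  p_1/q_1 = 5/1
  p_2/q_2 = 14/3
  p_3/q_3 = 61/13
  p_4/q_4 = 136/29
  p_5/q_5 = 197/42
  p_6/q_6 = 1712/365
  p_7/q_7 = 1909/407
  p_8/q_8 = 5530/1179
q_7 = 407 ≤ 455 < 1179 = q_8, so the answer is 1909/407.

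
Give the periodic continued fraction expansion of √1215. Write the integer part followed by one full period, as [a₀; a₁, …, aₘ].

[34; 1, 5, 1, 68]

a₀ = ⌊√1215⌋ = 34.
With m₀=0, d₀=1 and mₖ₊₁ = dₖaₖ − mₖ, dₖ₊₁ = (n − mₖ₊₁²)/dₖ, aₖ₊₁ = ⌊(a₀+mₖ₊₁)/dₖ₊₁⌋:
  k=1: m=34, d=59, a=1
  k=2: m=25, d=10, a=5
  k=3: m=25, d=59, a=1
  k=4: m=34, d=1, a=68
d=1 and a=2a₀=68 at k=4, so the next step gives (m, d) = (34, 59) again — its k=1 value — and the period has length 4.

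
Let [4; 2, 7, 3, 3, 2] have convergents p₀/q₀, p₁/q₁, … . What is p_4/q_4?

697/156

Using pₖ = aₖpₖ₋₁ + pₖ₋₂, qₖ = aₖqₖ₋₁ + qₖ₋₂ (with p₋₁=1, p₋₂=0, q₋₁=0, q₋₂=1):
  k=0: a=4, p=4, q=1
  k=1: a=2, p=9, q=2
  k=2: a=7, p=67, q=15
  k=3: a=3, p=210, q=47
  k=4: a=3, p=697, q=156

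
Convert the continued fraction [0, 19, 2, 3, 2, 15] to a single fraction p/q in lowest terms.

Using pₖ = aₖpₖ₋₁ + pₖ₋₂ and qₖ = aₖqₖ₋₁ + qₖ₋₂:
  k=0: a=0, p=0, q=1
  k=1: a=19, p=1, q=19
  k=2: a=2, p=2, q=39
  k=3: a=3, p=7, q=136
  k=4: a=2, p=16, q=311
  k=5: a=15, p=247, q=4801

247/4801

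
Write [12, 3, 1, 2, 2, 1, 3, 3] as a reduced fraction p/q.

5497/448

Fold from the inside: start with 3/1.
  3 + 1/3 = 10/3
  1 + 3/10 = 13/10
  2 + 10/13 = 36/13
  2 + 13/36 = 85/36
  1 + 36/85 = 121/85
  3 + 85/121 = 448/121
  12 + 121/448 = 5497/448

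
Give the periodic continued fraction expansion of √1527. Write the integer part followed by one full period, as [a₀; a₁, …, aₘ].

a₀ = ⌊√1527⌋ = 39.

[39; 13, 78]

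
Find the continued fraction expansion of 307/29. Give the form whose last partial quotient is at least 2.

307 = 10×29 + 17
29 = 1×17 + 12
17 = 1×12 + 5
12 = 2×5 + 2
5 = 2×2 + 1
2 = 2×1 + 0  (stop)
So 307/29 = [10; 1, 1, 2, 2, 2].

[10; 1, 1, 2, 2, 2]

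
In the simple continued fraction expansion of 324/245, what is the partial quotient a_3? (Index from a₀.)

324 = 1·245 + 79   →  a_0 = 1
245 = 3·79 + 8   →  a_1 = 3
79 = 9·8 + 7   →  a_2 = 9
8 = 1·7 + 1   →  a_3 = 1

1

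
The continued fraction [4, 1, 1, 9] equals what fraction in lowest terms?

Using pₖ = aₖpₖ₋₁ + pₖ₋₂ and qₖ = aₖqₖ₋₁ + qₖ₋₂:
  k=0: a=4, p=4, q=1
  k=1: a=1, p=5, q=1
  k=2: a=1, p=9, q=2
  k=3: a=9, p=86, q=19

86/19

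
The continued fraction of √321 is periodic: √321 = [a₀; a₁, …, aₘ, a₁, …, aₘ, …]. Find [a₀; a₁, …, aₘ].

a₀ = ⌊√321⌋ = 17.
With m₀=0, d₀=1 and mₖ₊₁ = dₖaₖ − mₖ, dₖ₊₁ = (n − mₖ₊₁²)/dₖ, aₖ₊₁ = ⌊(a₀+mₖ₊₁)/dₖ₊₁⌋:
  k=1: m=17, d=32, a=1
  k=2: m=15, d=3, a=10
  k=3: m=15, d=32, a=1
  k=4: m=17, d=1, a=34
d=1 and a=2a₀=34 at k=4, so the next step gives (m, d) = (17, 32) again — its k=1 value — and the period has length 4.

[17; 1, 10, 1, 34]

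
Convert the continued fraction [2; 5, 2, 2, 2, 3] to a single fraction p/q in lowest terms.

Fold from the inside: start with 3/1.
  2 + 1/3 = 7/3
  2 + 3/7 = 17/7
  2 + 7/17 = 41/17
  5 + 17/41 = 222/41
  2 + 41/222 = 485/222

485/222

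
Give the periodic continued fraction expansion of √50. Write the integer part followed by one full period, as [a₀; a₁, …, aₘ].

a₀ = ⌊√50⌋ = 7.
With m₀=0, d₀=1 and mₖ₊₁ = dₖaₖ − mₖ, dₖ₊₁ = (n − mₖ₊₁²)/dₖ, aₖ₊₁ = ⌊(a₀+mₖ₊₁)/dₖ₊₁⌋:
  k=1: m=7, d=1, a=14
d=1 and a=2a₀=14 at k=1, so the next step gives (m, d) = (7, 1) again — its k=1 value — and the period has length 1.

[7; 14]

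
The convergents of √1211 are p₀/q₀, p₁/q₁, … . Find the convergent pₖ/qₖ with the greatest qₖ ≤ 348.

√1211 = [34; 1, 3, 1, 68, …] (period length 4).
Convergents:
  p_0/q_0 = 34/1
  p_1/q_1 = 35/1
  p_2/q_2 = 139/4
  p_3/q_3 = 174/5
  p_4/q_4 = 11971/344
  p_5/q_5 = 12145/349
q_4 = 344 ≤ 348 < 349 = q_5, so the answer is 11971/344.

11971/344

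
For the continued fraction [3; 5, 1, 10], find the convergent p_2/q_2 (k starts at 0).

19/6

Using pₖ = aₖpₖ₋₁ + pₖ₋₂, qₖ = aₖqₖ₋₁ + qₖ₋₂ (with p₋₁=1, p₋₂=0, q₋₁=0, q₋₂=1):
  k=0: a=3, p=3, q=1
  k=1: a=5, p=16, q=5
  k=2: a=1, p=19, q=6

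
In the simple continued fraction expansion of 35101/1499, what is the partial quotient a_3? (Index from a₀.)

2

35101 = 23·1499 + 624   →  a_0 = 23
1499 = 2·624 + 251   →  a_1 = 2
624 = 2·251 + 122   →  a_2 = 2
251 = 2·122 + 7   →  a_3 = 2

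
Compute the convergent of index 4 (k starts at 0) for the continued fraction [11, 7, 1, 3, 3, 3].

1124/101

Using pₖ = aₖpₖ₋₁ + pₖ₋₂, qₖ = aₖqₖ₋₁ + qₖ₋₂ (with p₋₁=1, p₋₂=0, q₋₁=0, q₋₂=1):
  k=0: a=11, p=11, q=1
  k=1: a=7, p=78, q=7
  k=2: a=1, p=89, q=8
  k=3: a=3, p=345, q=31
  k=4: a=3, p=1124, q=101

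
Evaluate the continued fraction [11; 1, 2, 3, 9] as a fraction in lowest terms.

1088/93

Using pₖ = aₖpₖ₋₁ + pₖ₋₂ and qₖ = aₖqₖ₋₁ + qₖ₋₂:
  k=0: a=11, p=11, q=1
  k=1: a=1, p=12, q=1
  k=2: a=2, p=35, q=3
  k=3: a=3, p=117, q=10
  k=4: a=9, p=1088, q=93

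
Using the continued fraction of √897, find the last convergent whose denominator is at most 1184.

√897 = [29; 1, 18, 1, 58, …] (period length 4).
Convergents:
  p_0/q_0 = 29/1
  p_1/q_1 = 30/1
  p_2/q_2 = 569/19
  p_3/q_3 = 599/20
  p_4/q_4 = 35311/1179
  p_5/q_5 = 35910/1199
q_4 = 1179 ≤ 1184 < 1199 = q_5, so the answer is 35311/1179.

35311/1179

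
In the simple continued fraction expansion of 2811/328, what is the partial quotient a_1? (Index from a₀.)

2811 = 8·328 + 187   →  a_0 = 8
328 = 1·187 + 141   →  a_1 = 1

1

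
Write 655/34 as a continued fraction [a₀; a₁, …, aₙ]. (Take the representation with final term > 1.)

655 = 19·34 + 9
34 = 3·9 + 7
9 = 1·7 + 2
7 = 3·2 + 1
2 = 2·1 + 0  (stop)
So 655/34 = [19; 3, 1, 3, 2].

[19; 3, 1, 3, 2]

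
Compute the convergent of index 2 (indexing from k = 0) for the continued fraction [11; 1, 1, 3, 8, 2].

23/2

Using pₖ = aₖpₖ₋₁ + pₖ₋₂, qₖ = aₖqₖ₋₁ + qₖ₋₂ (with p₋₁=1, p₋₂=0, q₋₁=0, q₋₂=1):
  k=0: a=11, p=11, q=1
  k=1: a=1, p=12, q=1
  k=2: a=1, p=23, q=2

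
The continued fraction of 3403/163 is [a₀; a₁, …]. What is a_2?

7

3403 = 20·163 + 143   →  a_0 = 20
163 = 1·143 + 20   →  a_1 = 1
143 = 7·20 + 3   →  a_2 = 7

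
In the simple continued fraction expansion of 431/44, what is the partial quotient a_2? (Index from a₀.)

3

431 = 9·44 + 35   →  a_0 = 9
44 = 1·35 + 9   →  a_1 = 1
35 = 3·9 + 8   →  a_2 = 3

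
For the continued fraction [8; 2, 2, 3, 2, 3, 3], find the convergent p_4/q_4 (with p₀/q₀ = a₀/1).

Using pₖ = aₖpₖ₋₁ + pₖ₋₂, qₖ = aₖqₖ₋₁ + qₖ₋₂ (with p₋₁=1, p₋₂=0, q₋₁=0, q₋₂=1):
  k=0: a=8, p=8, q=1
  k=1: a=2, p=17, q=2
  k=2: a=2, p=42, q=5
  k=3: a=3, p=143, q=17
  k=4: a=2, p=328, q=39

328/39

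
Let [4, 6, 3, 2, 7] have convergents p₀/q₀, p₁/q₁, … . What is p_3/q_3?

Using pₖ = aₖpₖ₋₁ + pₖ₋₂, qₖ = aₖqₖ₋₁ + qₖ₋₂ (with p₋₁=1, p₋₂=0, q₋₁=0, q₋₂=1):
  k=0: a=4, p=4, q=1
  k=1: a=6, p=25, q=6
  k=2: a=3, p=79, q=19
  k=3: a=2, p=183, q=44

183/44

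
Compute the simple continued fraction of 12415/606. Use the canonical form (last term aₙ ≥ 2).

[20; 2, 18, 2, 3, 2]

12415 = 20*606 + 295
606 = 2*295 + 16
295 = 18*16 + 7
16 = 2*7 + 2
7 = 3*2 + 1
2 = 2*1 + 0  (stop)
So 12415/606 = [20; 2, 18, 2, 3, 2].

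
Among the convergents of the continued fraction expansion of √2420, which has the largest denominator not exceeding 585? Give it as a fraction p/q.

√2420 = [49; 5, 5, 1, 18, 1, 5, 5, 98, …] (period length 8).
Convergents:
  p_0/q_0 = 49/1
  p_1/q_1 = 246/5
  p_2/q_2 = 1279/26
  p_3/q_3 = 1525/31
  p_4/q_4 = 28729/584
  p_5/q_5 = 30254/615
q_4 = 584 ≤ 585 < 615 = q_5, so the answer is 28729/584.

28729/584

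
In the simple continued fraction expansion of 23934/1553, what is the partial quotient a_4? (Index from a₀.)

23934 = 15·1553 + 639   →  a_0 = 15
1553 = 2·639 + 275   →  a_1 = 2
639 = 2·275 + 89   →  a_2 = 2
275 = 3·89 + 8   →  a_3 = 3
89 = 11·8 + 1   →  a_4 = 11

11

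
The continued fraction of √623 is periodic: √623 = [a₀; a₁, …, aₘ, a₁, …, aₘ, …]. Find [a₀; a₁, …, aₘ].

a₀ = ⌊√623⌋ = 24.
With m₀=0, d₀=1 and mₖ₊₁ = dₖaₖ − mₖ, dₖ₊₁ = (n − mₖ₊₁²)/dₖ, aₖ₊₁ = ⌊(a₀+mₖ₊₁)/dₖ₊₁⌋:
  k=1: m=24, d=47, a=1
  k=2: m=23, d=2, a=23
  k=3: m=23, d=47, a=1
  k=4: m=24, d=1, a=48
d=1 and a=2a₀=48 at k=4, so the next step gives (m, d) = (24, 47) again — its k=1 value — and the period has length 4.

[24; 1, 23, 1, 48]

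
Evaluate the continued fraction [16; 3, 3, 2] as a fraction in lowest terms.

375/23

Using pₖ = aₖpₖ₋₁ + pₖ₋₂ and qₖ = aₖqₖ₋₁ + qₖ₋₂:
  k=0: a=16, p=16, q=1
  k=1: a=3, p=49, q=3
  k=2: a=3, p=163, q=10
  k=3: a=2, p=375, q=23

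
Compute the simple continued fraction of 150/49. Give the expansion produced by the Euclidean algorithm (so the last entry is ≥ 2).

150 = 3×49 + 3
49 = 16×3 + 1
3 = 3×1 + 0  (stop)
So 150/49 = [3; 16, 3].

[3; 16, 3]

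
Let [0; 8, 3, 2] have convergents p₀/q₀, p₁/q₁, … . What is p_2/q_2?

Using pₖ = aₖpₖ₋₁ + pₖ₋₂, qₖ = aₖqₖ₋₁ + qₖ₋₂ (with p₋₁=1, p₋₂=0, q₋₁=0, q₋₂=1):
  k=0: a=0, p=0, q=1
  k=1: a=8, p=1, q=8
  k=2: a=3, p=3, q=25

3/25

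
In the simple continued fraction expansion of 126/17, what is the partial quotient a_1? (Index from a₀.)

126 = 7·17 + 7   →  a_0 = 7
17 = 2·7 + 3   →  a_1 = 2

2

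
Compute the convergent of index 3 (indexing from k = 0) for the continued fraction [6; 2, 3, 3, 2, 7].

148/23

Using pₖ = aₖpₖ₋₁ + pₖ₋₂, qₖ = aₖqₖ₋₁ + qₖ₋₂ (with p₋₁=1, p₋₂=0, q₋₁=0, q₋₂=1):
  k=0: a=6, p=6, q=1
  k=1: a=2, p=13, q=2
  k=2: a=3, p=45, q=7
  k=3: a=3, p=148, q=23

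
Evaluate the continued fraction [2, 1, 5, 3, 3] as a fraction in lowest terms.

179/63

Using pₖ = aₖpₖ₋₁ + pₖ₋₂ and qₖ = aₖqₖ₋₁ + qₖ₋₂:
  k=0: a=2, p=2, q=1
  k=1: a=1, p=3, q=1
  k=2: a=5, p=17, q=6
  k=3: a=3, p=54, q=19
  k=4: a=3, p=179, q=63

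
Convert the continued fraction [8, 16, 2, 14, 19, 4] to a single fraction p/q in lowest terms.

297745/36938

Using pₖ = aₖpₖ₋₁ + pₖ₋₂ and qₖ = aₖqₖ₋₁ + qₖ₋₂:
  k=0: a=8, p=8, q=1
  k=1: a=16, p=129, q=16
  k=2: a=2, p=266, q=33
  k=3: a=14, p=3853, q=478
  k=4: a=19, p=73473, q=9115
  k=5: a=4, p=297745, q=36938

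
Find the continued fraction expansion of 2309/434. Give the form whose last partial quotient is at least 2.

[5; 3, 8, 5, 1, 2]

2309 = 5×434 + 139
434 = 3×139 + 17
139 = 8×17 + 3
17 = 5×3 + 2
3 = 1×2 + 1
2 = 2×1 + 0  (stop)
So 2309/434 = [5; 3, 8, 5, 1, 2].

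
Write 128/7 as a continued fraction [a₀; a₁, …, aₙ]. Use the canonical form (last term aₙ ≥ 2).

128 = 18×7 + 2
7 = 3×2 + 1
2 = 2×1 + 0  (stop)
So 128/7 = [18; 3, 2].

[18; 3, 2]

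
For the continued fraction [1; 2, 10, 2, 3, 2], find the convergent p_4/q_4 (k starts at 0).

226/153

Using pₖ = aₖpₖ₋₁ + pₖ₋₂, qₖ = aₖqₖ₋₁ + qₖ₋₂ (with p₋₁=1, p₋₂=0, q₋₁=0, q₋₂=1):
  k=0: a=1, p=1, q=1
  k=1: a=2, p=3, q=2
  k=2: a=10, p=31, q=21
  k=3: a=2, p=65, q=44
  k=4: a=3, p=226, q=153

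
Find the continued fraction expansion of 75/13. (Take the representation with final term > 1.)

[5; 1, 3, 3]

75 = 5×13 + 10
13 = 1×10 + 3
10 = 3×3 + 1
3 = 3×1 + 0  (stop)
So 75/13 = [5; 1, 3, 3].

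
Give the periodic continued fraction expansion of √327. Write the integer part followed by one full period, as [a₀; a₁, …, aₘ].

a₀ = ⌊√327⌋ = 18.
With m₀=0, d₀=1 and mₖ₊₁ = dₖaₖ − mₖ, dₖ₊₁ = (n − mₖ₊₁²)/dₖ, aₖ₊₁ = ⌊(a₀+mₖ₊₁)/dₖ₊₁⌋:
  k=1: m=18, d=3, a=12
  k=2: m=18, d=1, a=36
d=1 and a=2a₀=36 at k=2, so the next step gives (m, d) = (18, 3) again — its k=1 value — and the period has length 2.

[18; 12, 36]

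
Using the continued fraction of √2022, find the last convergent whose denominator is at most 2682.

120016/2669

√2022 = [44; 1, 28, 1, 88, …] (period length 4).
Convergents:
  p_0/q_0 = 44/1
  p_1/q_1 = 45/1
  p_2/q_2 = 1304/29
  p_3/q_3 = 1349/30
  p_4/q_4 = 120016/2669
  p_5/q_5 = 121365/2699
q_4 = 2669 ≤ 2682 < 2699 = q_5, so the answer is 120016/2669.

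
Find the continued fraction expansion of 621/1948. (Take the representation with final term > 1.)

621 = 0×1948 + 621
1948 = 3×621 + 85
621 = 7×85 + 26
85 = 3×26 + 7
26 = 3×7 + 5
7 = 1×5 + 2
5 = 2×2 + 1
2 = 2×1 + 0  (stop)
So 621/1948 = [0; 3, 7, 3, 3, 1, 2, 2].

[0; 3, 7, 3, 3, 1, 2, 2]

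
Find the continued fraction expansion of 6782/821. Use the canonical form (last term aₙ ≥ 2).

[8; 3, 1, 5, 8, 1, 3]

6782 = 8*821 + 214
821 = 3*214 + 179
214 = 1*179 + 35
179 = 5*35 + 4
35 = 8*4 + 3
4 = 1*3 + 1
3 = 3*1 + 0  (stop)
So 6782/821 = [8; 3, 1, 5, 8, 1, 3].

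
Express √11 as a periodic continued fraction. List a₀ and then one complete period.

a₀ = ⌊√11⌋ = 3.

[3; 3, 6]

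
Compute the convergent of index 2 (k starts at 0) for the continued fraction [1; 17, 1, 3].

Using pₖ = aₖpₖ₋₁ + pₖ₋₂, qₖ = aₖqₖ₋₁ + qₖ₋₂ (with p₋₁=1, p₋₂=0, q₋₁=0, q₋₂=1):
  k=0: a=1, p=1, q=1
  k=1: a=17, p=18, q=17
  k=2: a=1, p=19, q=18

19/18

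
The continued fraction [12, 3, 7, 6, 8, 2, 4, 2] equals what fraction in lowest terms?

286467/23255

Using pₖ = aₖpₖ₋₁ + pₖ₋₂ and qₖ = aₖqₖ₋₁ + qₖ₋₂:
  k=0: a=12, p=12, q=1
  k=1: a=3, p=37, q=3
  k=2: a=7, p=271, q=22
  k=3: a=6, p=1663, q=135
  k=4: a=8, p=13575, q=1102
  k=5: a=2, p=28813, q=2339
  k=6: a=4, p=128827, q=10458
  k=7: a=2, p=286467, q=23255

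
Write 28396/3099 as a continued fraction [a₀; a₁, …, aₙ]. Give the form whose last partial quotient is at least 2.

[9; 6, 7, 3, 7, 3]

28396 = 9×3099 + 505
3099 = 6×505 + 69
505 = 7×69 + 22
69 = 3×22 + 3
22 = 7×3 + 1
3 = 3×1 + 0  (stop)
So 28396/3099 = [9; 6, 7, 3, 7, 3].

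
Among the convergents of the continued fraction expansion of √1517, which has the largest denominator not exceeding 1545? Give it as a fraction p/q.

√1517 = [38; 1, 18, 2, 18, 1, 76, …] (period length 6).
Convergents:
  p_0/q_0 = 38/1
  p_1/q_1 = 39/1
  p_2/q_2 = 740/19
  p_3/q_3 = 1519/39
  p_4/q_4 = 28082/721
  p_5/q_5 = 29601/760
  p_6/q_6 = 2277758/58481
q_5 = 760 ≤ 1545 < 58481 = q_6, so the answer is 29601/760.

29601/760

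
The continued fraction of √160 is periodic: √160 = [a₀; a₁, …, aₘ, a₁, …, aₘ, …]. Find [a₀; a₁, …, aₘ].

a₀ = ⌊√160⌋ = 12.

[12; 1, 1, 1, 5, 1, 1, 1, 24]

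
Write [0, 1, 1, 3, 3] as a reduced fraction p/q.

13/23

Using pₖ = aₖpₖ₋₁ + pₖ₋₂ and qₖ = aₖqₖ₋₁ + qₖ₋₂:
  k=0: a=0, p=0, q=1
  k=1: a=1, p=1, q=1
  k=2: a=1, p=1, q=2
  k=3: a=3, p=4, q=7
  k=4: a=3, p=13, q=23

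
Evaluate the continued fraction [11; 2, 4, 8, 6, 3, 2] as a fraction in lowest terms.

37989/3319

Using pₖ = aₖpₖ₋₁ + pₖ₋₂ and qₖ = aₖqₖ₋₁ + qₖ₋₂:
  k=0: a=11, p=11, q=1
  k=1: a=2, p=23, q=2
  k=2: a=4, p=103, q=9
  k=3: a=8, p=847, q=74
  k=4: a=6, p=5185, q=453
  k=5: a=3, p=16402, q=1433
  k=6: a=2, p=37989, q=3319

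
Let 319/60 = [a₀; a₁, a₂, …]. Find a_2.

319 = 5·60 + 19   →  a_0 = 5
60 = 3·19 + 3   →  a_1 = 3
19 = 6·3 + 1   →  a_2 = 6

6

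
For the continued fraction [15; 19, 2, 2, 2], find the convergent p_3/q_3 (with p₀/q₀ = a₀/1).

Using pₖ = aₖpₖ₋₁ + pₖ₋₂, qₖ = aₖqₖ₋₁ + qₖ₋₂ (with p₋₁=1, p₋₂=0, q₋₁=0, q₋₂=1):
  k=0: a=15, p=15, q=1
  k=1: a=19, p=286, q=19
  k=2: a=2, p=587, q=39
  k=3: a=2, p=1460, q=97

1460/97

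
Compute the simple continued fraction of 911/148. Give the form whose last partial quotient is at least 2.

[6; 6, 2, 3, 3]

911 = 6×148 + 23
148 = 6×23 + 10
23 = 2×10 + 3
10 = 3×3 + 1
3 = 3×1 + 0  (stop)
So 911/148 = [6; 6, 2, 3, 3].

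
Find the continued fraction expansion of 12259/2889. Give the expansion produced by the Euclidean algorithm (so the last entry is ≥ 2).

[4; 4, 9, 7, 1, 2, 3]

12259 = 4*2889 + 703
2889 = 4*703 + 77
703 = 9*77 + 10
77 = 7*10 + 7
10 = 1*7 + 3
7 = 2*3 + 1
3 = 3*1 + 0  (stop)
So 12259/2889 = [4; 4, 9, 7, 1, 2, 3].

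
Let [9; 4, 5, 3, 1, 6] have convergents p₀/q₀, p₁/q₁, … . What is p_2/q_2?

Using pₖ = aₖpₖ₋₁ + pₖ₋₂, qₖ = aₖqₖ₋₁ + qₖ₋₂ (with p₋₁=1, p₋₂=0, q₋₁=0, q₋₂=1):
  k=0: a=9, p=9, q=1
  k=1: a=4, p=37, q=4
  k=2: a=5, p=194, q=21

194/21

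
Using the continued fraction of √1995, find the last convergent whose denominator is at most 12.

134/3

√1995 = [44; 1, 1, 1, 88, …] (period length 4).
Convergents:
  p_0/q_0 = 44/1
  p_1/q_1 = 45/1
  p_2/q_2 = 89/2
  p_3/q_3 = 134/3
  p_4/q_4 = 11881/266
q_3 = 3 ≤ 12 < 266 = q_4, so the answer is 134/3.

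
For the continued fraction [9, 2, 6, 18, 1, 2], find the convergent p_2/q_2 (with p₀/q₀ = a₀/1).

Using pₖ = aₖpₖ₋₁ + pₖ₋₂, qₖ = aₖqₖ₋₁ + qₖ₋₂ (with p₋₁=1, p₋₂=0, q₋₁=0, q₋₂=1):
  k=0: a=9, p=9, q=1
  k=1: a=2, p=19, q=2
  k=2: a=6, p=123, q=13

123/13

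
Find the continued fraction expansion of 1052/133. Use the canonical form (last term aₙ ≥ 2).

1052 = 7·133 + 121
133 = 1·121 + 12
121 = 10·12 + 1
12 = 12·1 + 0  (stop)
So 1052/133 = [7; 1, 10, 12].

[7; 1, 10, 12]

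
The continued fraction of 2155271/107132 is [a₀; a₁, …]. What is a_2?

2

2155271 = 20·107132 + 12631   →  a_0 = 20
107132 = 8·12631 + 6084   →  a_1 = 8
12631 = 2·6084 + 463   →  a_2 = 2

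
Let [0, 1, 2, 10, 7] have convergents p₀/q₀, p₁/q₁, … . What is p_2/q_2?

Using pₖ = aₖpₖ₋₁ + pₖ₋₂, qₖ = aₖqₖ₋₁ + qₖ₋₂ (with p₋₁=1, p₋₂=0, q₋₁=0, q₋₂=1):
  k=0: a=0, p=0, q=1
  k=1: a=1, p=1, q=1
  k=2: a=2, p=2, q=3

2/3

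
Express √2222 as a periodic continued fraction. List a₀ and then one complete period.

[47; 7, 4, 7, 94]

a₀ = ⌊√2222⌋ = 47.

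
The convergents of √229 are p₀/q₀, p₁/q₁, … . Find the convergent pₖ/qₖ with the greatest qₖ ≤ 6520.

51527/3405

√229 = [15; 7, 1, 1, 7, 30, …] (period length 5).
Convergents:
  p_0/q_0 = 15/1
  p_1/q_1 = 106/7
  p_2/q_2 = 121/8
  p_3/q_3 = 227/15
  p_4/q_4 = 1710/113
  p_5/q_5 = 51527/3405
  p_6/q_6 = 362399/23948
q_5 = 3405 ≤ 6520 < 23948 = q_6, so the answer is 51527/3405.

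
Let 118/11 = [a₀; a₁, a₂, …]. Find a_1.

118 = 10·11 + 8   →  a_0 = 10
11 = 1·8 + 3   →  a_1 = 1

1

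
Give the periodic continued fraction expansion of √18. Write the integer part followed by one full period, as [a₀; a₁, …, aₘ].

[4; 4, 8]

a₀ = ⌊√18⌋ = 4.
With m₀=0, d₀=1 and mₖ₊₁ = dₖaₖ − mₖ, dₖ₊₁ = (n − mₖ₊₁²)/dₖ, aₖ₊₁ = ⌊(a₀+mₖ₊₁)/dₖ₊₁⌋:
  k=1: m=4, d=2, a=4
  k=2: m=4, d=1, a=8
d=1 and a=2a₀=8 at k=2, so the next step gives (m, d) = (4, 2) again — its k=1 value — and the period has length 2.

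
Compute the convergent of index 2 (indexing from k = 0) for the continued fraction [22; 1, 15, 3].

Using pₖ = aₖpₖ₋₁ + pₖ₋₂, qₖ = aₖqₖ₋₁ + qₖ₋₂ (with p₋₁=1, p₋₂=0, q₋₁=0, q₋₂=1):
  k=0: a=22, p=22, q=1
  k=1: a=1, p=23, q=1
  k=2: a=15, p=367, q=16

367/16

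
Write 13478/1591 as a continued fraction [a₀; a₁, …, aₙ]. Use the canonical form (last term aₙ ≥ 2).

13478 = 8×1591 + 750
1591 = 2×750 + 91
750 = 8×91 + 22
91 = 4×22 + 3
22 = 7×3 + 1
3 = 3×1 + 0  (stop)
So 13478/1591 = [8; 2, 8, 4, 7, 3].

[8; 2, 8, 4, 7, 3]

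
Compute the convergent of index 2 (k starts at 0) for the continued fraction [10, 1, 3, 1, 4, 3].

Using pₖ = aₖpₖ₋₁ + pₖ₋₂, qₖ = aₖqₖ₋₁ + qₖ₋₂ (with p₋₁=1, p₋₂=0, q₋₁=0, q₋₂=1):
  k=0: a=10, p=10, q=1
  k=1: a=1, p=11, q=1
  k=2: a=3, p=43, q=4

43/4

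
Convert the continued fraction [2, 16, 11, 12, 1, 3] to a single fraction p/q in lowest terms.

18747/9091

Using pₖ = aₖpₖ₋₁ + pₖ₋₂ and qₖ = aₖqₖ₋₁ + qₖ₋₂:
  k=0: a=2, p=2, q=1
  k=1: a=16, p=33, q=16
  k=2: a=11, p=365, q=177
  k=3: a=12, p=4413, q=2140
  k=4: a=1, p=4778, q=2317
  k=5: a=3, p=18747, q=9091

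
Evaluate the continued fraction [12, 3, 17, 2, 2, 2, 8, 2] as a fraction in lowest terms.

140467/11395

Fold from the inside: start with 2/1.
  8 + 1/2 = 17/2
  2 + 2/17 = 36/17
  2 + 17/36 = 89/36
  2 + 36/89 = 214/89
  17 + 89/214 = 3727/214
  3 + 214/3727 = 11395/3727
  12 + 3727/11395 = 140467/11395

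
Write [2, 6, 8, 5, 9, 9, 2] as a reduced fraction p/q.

95953/44354

Fold from the inside: start with 2/1.
  9 + 1/2 = 19/2
  9 + 2/19 = 173/19
  5 + 19/173 = 884/173
  8 + 173/884 = 7245/884
  6 + 884/7245 = 44354/7245
  2 + 7245/44354 = 95953/44354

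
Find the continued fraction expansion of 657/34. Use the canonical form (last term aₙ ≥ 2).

657 = 19·34 + 11
34 = 3·11 + 1
11 = 11·1 + 0  (stop)
So 657/34 = [19; 3, 11].

[19; 3, 11]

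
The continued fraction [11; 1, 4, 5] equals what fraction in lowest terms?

307/26

Using pₖ = aₖpₖ₋₁ + pₖ₋₂ and qₖ = aₖqₖ₋₁ + qₖ₋₂:
  k=0: a=11, p=11, q=1
  k=1: a=1, p=12, q=1
  k=2: a=4, p=59, q=5
  k=3: a=5, p=307, q=26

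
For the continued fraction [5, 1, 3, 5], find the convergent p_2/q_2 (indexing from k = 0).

Using pₖ = aₖpₖ₋₁ + pₖ₋₂, qₖ = aₖqₖ₋₁ + qₖ₋₂ (with p₋₁=1, p₋₂=0, q₋₁=0, q₋₂=1):
  k=0: a=5, p=5, q=1
  k=1: a=1, p=6, q=1
  k=2: a=3, p=23, q=4

23/4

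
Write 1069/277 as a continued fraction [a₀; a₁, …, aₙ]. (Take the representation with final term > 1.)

[3; 1, 6, 9, 1, 3]

1069 = 3·277 + 238
277 = 1·238 + 39
238 = 6·39 + 4
39 = 9·4 + 3
4 = 1·3 + 1
3 = 3·1 + 0  (stop)
So 1069/277 = [3; 1, 6, 9, 1, 3].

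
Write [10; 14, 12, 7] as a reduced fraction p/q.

12055/1197

Using pₖ = aₖpₖ₋₁ + pₖ₋₂ and qₖ = aₖqₖ₋₁ + qₖ₋₂:
  k=0: a=10, p=10, q=1
  k=1: a=14, p=141, q=14
  k=2: a=12, p=1702, q=169
  k=3: a=7, p=12055, q=1197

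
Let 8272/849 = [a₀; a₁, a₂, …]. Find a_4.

8272 = 9·849 + 631   →  a_0 = 9
849 = 1·631 + 218   →  a_1 = 1
631 = 2·218 + 195   →  a_2 = 2
218 = 1·195 + 23   →  a_3 = 1
195 = 8·23 + 11   →  a_4 = 8

8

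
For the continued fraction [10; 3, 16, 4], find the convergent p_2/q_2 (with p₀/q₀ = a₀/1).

506/49

Using pₖ = aₖpₖ₋₁ + pₖ₋₂, qₖ = aₖqₖ₋₁ + qₖ₋₂ (with p₋₁=1, p₋₂=0, q₋₁=0, q₋₂=1):
  k=0: a=10, p=10, q=1
  k=1: a=3, p=31, q=3
  k=2: a=16, p=506, q=49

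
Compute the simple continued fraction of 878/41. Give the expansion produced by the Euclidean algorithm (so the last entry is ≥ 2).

878 = 21×41 + 17
41 = 2×17 + 7
17 = 2×7 + 3
7 = 2×3 + 1
3 = 3×1 + 0  (stop)
So 878/41 = [21; 2, 2, 2, 3].

[21; 2, 2, 2, 3]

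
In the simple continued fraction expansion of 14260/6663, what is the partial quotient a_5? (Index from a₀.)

2

14260 = 2·6663 + 934   →  a_0 = 2
6663 = 7·934 + 125   →  a_1 = 7
934 = 7·125 + 59   →  a_2 = 7
125 = 2·59 + 7   →  a_3 = 2
59 = 8·7 + 3   →  a_4 = 8
7 = 2·3 + 1   →  a_5 = 2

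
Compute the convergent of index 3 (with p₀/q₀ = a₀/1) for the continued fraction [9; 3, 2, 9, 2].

Using pₖ = aₖpₖ₋₁ + pₖ₋₂, qₖ = aₖqₖ₋₁ + qₖ₋₂ (with p₋₁=1, p₋₂=0, q₋₁=0, q₋₂=1):
  k=0: a=9, p=9, q=1
  k=1: a=3, p=28, q=3
  k=2: a=2, p=65, q=7
  k=3: a=9, p=613, q=66

613/66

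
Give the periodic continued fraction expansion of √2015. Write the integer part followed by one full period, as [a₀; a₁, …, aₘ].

[44; 1, 7, 1, 88]

a₀ = ⌊√2015⌋ = 44.
With m₀=0, d₀=1 and mₖ₊₁ = dₖaₖ − mₖ, dₖ₊₁ = (n − mₖ₊₁²)/dₖ, aₖ₊₁ = ⌊(a₀+mₖ₊₁)/dₖ₊₁⌋:
  k=1: m=44, d=79, a=1
  k=2: m=35, d=10, a=7
  k=3: m=35, d=79, a=1
  k=4: m=44, d=1, a=88
d=1 and a=2a₀=88 at k=4, so the next step gives (m, d) = (44, 79) again — its k=1 value — and the period has length 4.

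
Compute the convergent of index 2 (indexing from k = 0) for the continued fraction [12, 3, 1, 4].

49/4

Using pₖ = aₖpₖ₋₁ + pₖ₋₂, qₖ = aₖqₖ₋₁ + qₖ₋₂ (with p₋₁=1, p₋₂=0, q₋₁=0, q₋₂=1):
  k=0: a=12, p=12, q=1
  k=1: a=3, p=37, q=3
  k=2: a=1, p=49, q=4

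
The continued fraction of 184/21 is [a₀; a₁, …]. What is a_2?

3

184 = 8·21 + 16   →  a_0 = 8
21 = 1·16 + 5   →  a_1 = 1
16 = 3·5 + 1   →  a_2 = 3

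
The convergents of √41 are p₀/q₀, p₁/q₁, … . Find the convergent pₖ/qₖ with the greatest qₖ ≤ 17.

√41 = [6; 2, 2, 12, …] (period length 3).
Convergents:
  p_0/q_0 = 6/1
  p_1/q_1 = 13/2
  p_2/q_2 = 32/5
  p_3/q_3 = 397/62
q_2 = 5 ≤ 17 < 62 = q_3, so the answer is 32/5.

32/5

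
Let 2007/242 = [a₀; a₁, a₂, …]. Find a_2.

2

2007 = 8·242 + 71   →  a_0 = 8
242 = 3·71 + 29   →  a_1 = 3
71 = 2·29 + 13   →  a_2 = 2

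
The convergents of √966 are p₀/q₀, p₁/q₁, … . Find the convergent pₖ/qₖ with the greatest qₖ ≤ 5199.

√966 = [31; 12, 2, 2, 2, 12, 62, …] (period length 6).
Convergents:
  p_0/q_0 = 31/1
  p_1/q_1 = 373/12
  p_2/q_2 = 777/25
  p_3/q_3 = 1927/62
  p_4/q_4 = 4631/149
  p_5/q_5 = 57499/1850
  p_6/q_6 = 3569569/114849
q_5 = 1850 ≤ 5199 < 114849 = q_6, so the answer is 57499/1850.

57499/1850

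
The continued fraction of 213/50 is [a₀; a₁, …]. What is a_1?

213 = 4·50 + 13   →  a_0 = 4
50 = 3·13 + 11   →  a_1 = 3

3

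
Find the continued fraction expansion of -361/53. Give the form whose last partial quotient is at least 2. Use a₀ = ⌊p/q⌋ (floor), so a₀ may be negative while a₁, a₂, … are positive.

[-7; 5, 3, 3]

-361 = -7·53 + 10
53 = 5·10 + 3
10 = 3·3 + 1
3 = 3·1 + 0  (stop)
So -361/53 = [-7; 5, 3, 3].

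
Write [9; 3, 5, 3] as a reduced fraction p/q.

Using pₖ = aₖpₖ₋₁ + pₖ₋₂ and qₖ = aₖqₖ₋₁ + qₖ₋₂:
  k=0: a=9, p=9, q=1
  k=1: a=3, p=28, q=3
  k=2: a=5, p=149, q=16
  k=3: a=3, p=475, q=51

475/51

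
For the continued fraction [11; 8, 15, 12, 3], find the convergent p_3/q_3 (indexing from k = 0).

Using pₖ = aₖpₖ₋₁ + pₖ₋₂, qₖ = aₖqₖ₋₁ + qₖ₋₂ (with p₋₁=1, p₋₂=0, q₋₁=0, q₋₂=1):
  k=0: a=11, p=11, q=1
  k=1: a=8, p=89, q=8
  k=2: a=15, p=1346, q=121
  k=3: a=12, p=16241, q=1460

16241/1460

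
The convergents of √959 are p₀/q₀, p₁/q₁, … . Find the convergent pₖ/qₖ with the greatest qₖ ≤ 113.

960/31

√959 = [30; 1, 29, 1, 60, …] (period length 4).
Convergents:
  p_0/q_0 = 30/1
  p_1/q_1 = 31/1
  p_2/q_2 = 929/30
  p_3/q_3 = 960/31
  p_4/q_4 = 58529/1890
q_3 = 31 ≤ 113 < 1890 = q_4, so the answer is 960/31.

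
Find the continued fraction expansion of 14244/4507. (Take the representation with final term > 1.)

14244 = 3·4507 + 723
4507 = 6·723 + 169
723 = 4·169 + 47
169 = 3·47 + 28
47 = 1·28 + 19
28 = 1·19 + 9
19 = 2·9 + 1
9 = 9·1 + 0  (stop)
So 14244/4507 = [3; 6, 4, 3, 1, 1, 2, 9].

[3; 6, 4, 3, 1, 1, 2, 9]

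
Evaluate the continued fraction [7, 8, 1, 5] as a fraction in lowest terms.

Fold from the inside: start with 5/1.
  1 + 1/5 = 6/5
  8 + 5/6 = 53/6
  7 + 6/53 = 377/53

377/53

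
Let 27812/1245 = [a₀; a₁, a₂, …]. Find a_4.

10

27812 = 22·1245 + 422   →  a_0 = 22
1245 = 2·422 + 401   →  a_1 = 2
422 = 1·401 + 21   →  a_2 = 1
401 = 19·21 + 2   →  a_3 = 19
21 = 10·2 + 1   →  a_4 = 10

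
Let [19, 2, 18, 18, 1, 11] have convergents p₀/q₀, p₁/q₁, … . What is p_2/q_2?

721/37

Using pₖ = aₖpₖ₋₁ + pₖ₋₂, qₖ = aₖqₖ₋₁ + qₖ₋₂ (with p₋₁=1, p₋₂=0, q₋₁=0, q₋₂=1):
  k=0: a=19, p=19, q=1
  k=1: a=2, p=39, q=2
  k=2: a=18, p=721, q=37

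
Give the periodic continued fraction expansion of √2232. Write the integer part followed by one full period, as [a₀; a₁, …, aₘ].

[47; 4, 10, 4, 94]

a₀ = ⌊√2232⌋ = 47.
With m₀=0, d₀=1 and mₖ₊₁ = dₖaₖ − mₖ, dₖ₊₁ = (n − mₖ₊₁²)/dₖ, aₖ₊₁ = ⌊(a₀+mₖ₊₁)/dₖ₊₁⌋:
  k=1: m=47, d=23, a=4
  k=2: m=45, d=9, a=10
  k=3: m=45, d=23, a=4
  k=4: m=47, d=1, a=94
d=1 and a=2a₀=94 at k=4, so the next step gives (m, d) = (47, 23) again — its k=1 value — and the period has length 4.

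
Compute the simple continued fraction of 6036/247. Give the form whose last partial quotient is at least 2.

[24; 2, 3, 2, 15]

6036 = 24*247 + 108
247 = 2*108 + 31
108 = 3*31 + 15
31 = 2*15 + 1
15 = 15*1 + 0  (stop)
So 6036/247 = [24; 2, 3, 2, 15].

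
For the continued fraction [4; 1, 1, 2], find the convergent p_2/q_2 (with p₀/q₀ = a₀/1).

Using pₖ = aₖpₖ₋₁ + pₖ₋₂, qₖ = aₖqₖ₋₁ + qₖ₋₂ (with p₋₁=1, p₋₂=0, q₋₁=0, q₋₂=1):
  k=0: a=4, p=4, q=1
  k=1: a=1, p=5, q=1
  k=2: a=1, p=9, q=2

9/2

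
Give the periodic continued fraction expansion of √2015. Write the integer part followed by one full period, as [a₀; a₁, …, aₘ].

[44; 1, 7, 1, 88]

a₀ = ⌊√2015⌋ = 44.
With m₀=0, d₀=1 and mₖ₊₁ = dₖaₖ − mₖ, dₖ₊₁ = (n − mₖ₊₁²)/dₖ, aₖ₊₁ = ⌊(a₀+mₖ₊₁)/dₖ₊₁⌋:
  k=1: m=44, d=79, a=1
  k=2: m=35, d=10, a=7
  k=3: m=35, d=79, a=1
  k=4: m=44, d=1, a=88
d=1 and a=2a₀=88 at k=4, so the next step gives (m, d) = (44, 79) again — its k=1 value — and the period has length 4.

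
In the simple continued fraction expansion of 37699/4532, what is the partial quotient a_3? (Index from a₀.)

9

37699 = 8·4532 + 1443   →  a_0 = 8
4532 = 3·1443 + 203   →  a_1 = 3
1443 = 7·203 + 22   →  a_2 = 7
203 = 9·22 + 5   →  a_3 = 9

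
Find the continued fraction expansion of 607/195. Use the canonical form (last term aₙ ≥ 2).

[3; 8, 1, 6, 3]

607 = 3·195 + 22
195 = 8·22 + 19
22 = 1·19 + 3
19 = 6·3 + 1
3 = 3·1 + 0  (stop)
So 607/195 = [3; 8, 1, 6, 3].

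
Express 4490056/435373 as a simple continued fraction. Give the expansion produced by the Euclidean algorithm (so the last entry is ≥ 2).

4490056 = 10*435373 + 136326
435373 = 3*136326 + 26395
136326 = 5*26395 + 4351
26395 = 6*4351 + 289
4351 = 15*289 + 16
289 = 18*16 + 1
16 = 16*1 + 0  (stop)
So 4490056/435373 = [10; 3, 5, 6, 15, 18, 16].

[10; 3, 5, 6, 15, 18, 16]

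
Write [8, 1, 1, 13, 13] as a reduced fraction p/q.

3007/353

Fold from the inside: start with 13/1.
  13 + 1/13 = 170/13
  1 + 13/170 = 183/170
  1 + 170/183 = 353/183
  8 + 183/353 = 3007/353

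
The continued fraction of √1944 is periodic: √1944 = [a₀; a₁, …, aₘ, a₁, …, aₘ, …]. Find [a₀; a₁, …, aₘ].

[44; 11, 88]

a₀ = ⌊√1944⌋ = 44.
With m₀=0, d₀=1 and mₖ₊₁ = dₖaₖ − mₖ, dₖ₊₁ = (n − mₖ₊₁²)/dₖ, aₖ₊₁ = ⌊(a₀+mₖ₊₁)/dₖ₊₁⌋:
  k=1: m=44, d=8, a=11
  k=2: m=44, d=1, a=88
d=1 and a=2a₀=88 at k=2, so the next step gives (m, d) = (44, 8) again — its k=1 value — and the period has length 2.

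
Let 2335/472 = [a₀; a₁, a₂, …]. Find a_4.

7

2335 = 4·472 + 447   →  a_0 = 4
472 = 1·447 + 25   →  a_1 = 1
447 = 17·25 + 22   →  a_2 = 17
25 = 1·22 + 3   →  a_3 = 1
22 = 7·3 + 1   →  a_4 = 7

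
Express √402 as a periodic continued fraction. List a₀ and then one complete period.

a₀ = ⌊√402⌋ = 20.
With m₀=0, d₀=1 and mₖ₊₁ = dₖaₖ − mₖ, dₖ₊₁ = (n − mₖ₊₁²)/dₖ, aₖ₊₁ = ⌊(a₀+mₖ₊₁)/dₖ₊₁⌋:
  k=1: m=20, d=2, a=20
  k=2: m=20, d=1, a=40
d=1 and a=2a₀=40 at k=2, so the next step gives (m, d) = (20, 2) again — its k=1 value — and the period has length 2.

[20; 20, 40]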